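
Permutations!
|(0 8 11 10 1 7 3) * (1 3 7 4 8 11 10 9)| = |(0 11 9 1 4 8 10 3)| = 8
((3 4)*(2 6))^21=((2 6)(3 4))^21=(2 6)(3 4)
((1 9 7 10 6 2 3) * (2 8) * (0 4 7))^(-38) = ((0 4 7 10 6 8 2 3 1 9))^(-38) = (0 7 6 2 1)(3 9 4 10 8)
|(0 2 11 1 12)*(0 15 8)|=|(0 2 11 1 12 15 8)|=7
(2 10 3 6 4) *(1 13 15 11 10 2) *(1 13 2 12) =(1 2 12)(3 6 4 13 15 11 10) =[0, 2, 12, 6, 13, 5, 4, 7, 8, 9, 3, 10, 1, 15, 14, 11]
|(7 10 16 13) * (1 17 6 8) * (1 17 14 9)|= |(1 14 9)(6 8 17)(7 10 16 13)|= 12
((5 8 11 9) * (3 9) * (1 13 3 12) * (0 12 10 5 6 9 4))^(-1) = ((0 12 1 13 3 4)(5 8 11 10)(6 9))^(-1) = (0 4 3 13 1 12)(5 10 11 8)(6 9)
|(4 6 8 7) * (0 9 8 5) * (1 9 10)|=|(0 10 1 9 8 7 4 6 5)|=9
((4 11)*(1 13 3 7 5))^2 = (1 3 5 13 7)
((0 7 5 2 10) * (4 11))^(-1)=(0 10 2 5 7)(4 11)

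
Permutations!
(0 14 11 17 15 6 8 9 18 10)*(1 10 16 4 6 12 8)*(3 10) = (0 14 11 17 15 12 8 9 18 16 4 6 1 3 10) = [14, 3, 2, 10, 6, 5, 1, 7, 9, 18, 0, 17, 8, 13, 11, 12, 4, 15, 16]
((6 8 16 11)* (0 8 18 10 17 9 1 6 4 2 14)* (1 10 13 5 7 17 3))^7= ((0 8 16 11 4 2 14)(1 6 18 13 5 7 17 9 10 3))^7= (1 9 5 6 10 7 18 3 17 13)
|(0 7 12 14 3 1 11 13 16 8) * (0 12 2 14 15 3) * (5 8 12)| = 28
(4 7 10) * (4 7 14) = [0, 1, 2, 3, 14, 5, 6, 10, 8, 9, 7, 11, 12, 13, 4] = (4 14)(7 10)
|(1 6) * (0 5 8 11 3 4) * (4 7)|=|(0 5 8 11 3 7 4)(1 6)|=14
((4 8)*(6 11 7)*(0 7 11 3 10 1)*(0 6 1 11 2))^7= (0 2 11 10 3 6 1 7)(4 8)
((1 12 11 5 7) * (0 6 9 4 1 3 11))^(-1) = ((0 6 9 4 1 12)(3 11 5 7))^(-1) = (0 12 1 4 9 6)(3 7 5 11)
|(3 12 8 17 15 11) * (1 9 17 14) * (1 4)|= 10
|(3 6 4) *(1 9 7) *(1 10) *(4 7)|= 7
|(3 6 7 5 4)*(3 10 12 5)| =12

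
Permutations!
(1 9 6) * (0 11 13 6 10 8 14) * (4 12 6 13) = (0 11 4 12 6 1 9 10 8 14) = [11, 9, 2, 3, 12, 5, 1, 7, 14, 10, 8, 4, 6, 13, 0]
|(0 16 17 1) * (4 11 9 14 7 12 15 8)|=|(0 16 17 1)(4 11 9 14 7 12 15 8)|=8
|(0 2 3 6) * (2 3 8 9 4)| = 12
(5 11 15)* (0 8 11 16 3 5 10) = [8, 1, 2, 5, 4, 16, 6, 7, 11, 9, 0, 15, 12, 13, 14, 10, 3] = (0 8 11 15 10)(3 5 16)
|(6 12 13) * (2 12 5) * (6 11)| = 6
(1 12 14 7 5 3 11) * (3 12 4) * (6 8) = (1 4 3 11)(5 12 14 7)(6 8) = [0, 4, 2, 11, 3, 12, 8, 5, 6, 9, 10, 1, 14, 13, 7]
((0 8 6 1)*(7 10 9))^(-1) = (0 1 6 8)(7 9 10) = ((0 8 6 1)(7 10 9))^(-1)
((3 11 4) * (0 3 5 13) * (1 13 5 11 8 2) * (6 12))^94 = ((0 3 8 2 1 13)(4 11)(6 12))^94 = (0 1 8)(2 3 13)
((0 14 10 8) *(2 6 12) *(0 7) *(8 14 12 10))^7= (0 7 8 14 10 6 2 12)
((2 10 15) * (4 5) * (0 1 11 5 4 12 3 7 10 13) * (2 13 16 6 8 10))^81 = ((0 1 11 5 12 3 7 2 16 6 8 10 15 13))^81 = (0 10 16 3 11 13 8 2 12 1 15 6 7 5)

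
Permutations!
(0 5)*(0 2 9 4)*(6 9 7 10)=(0 5 2 7 10 6 9 4)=[5, 1, 7, 3, 0, 2, 9, 10, 8, 4, 6]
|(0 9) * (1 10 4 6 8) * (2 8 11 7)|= |(0 9)(1 10 4 6 11 7 2 8)|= 8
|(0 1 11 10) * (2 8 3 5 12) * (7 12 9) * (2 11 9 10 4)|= |(0 1 9 7 12 11 4 2 8 3 5 10)|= 12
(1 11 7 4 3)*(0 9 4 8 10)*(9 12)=[12, 11, 2, 1, 3, 5, 6, 8, 10, 4, 0, 7, 9]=(0 12 9 4 3 1 11 7 8 10)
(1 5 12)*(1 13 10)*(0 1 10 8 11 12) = (0 1 5)(8 11 12 13) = [1, 5, 2, 3, 4, 0, 6, 7, 11, 9, 10, 12, 13, 8]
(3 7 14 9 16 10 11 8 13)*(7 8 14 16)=(3 8 13)(7 16 10 11 14 9)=[0, 1, 2, 8, 4, 5, 6, 16, 13, 7, 11, 14, 12, 3, 9, 15, 10]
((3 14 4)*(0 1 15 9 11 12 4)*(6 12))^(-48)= ((0 1 15 9 11 6 12 4 3 14))^(-48)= (0 15 11 12 3)(1 9 6 4 14)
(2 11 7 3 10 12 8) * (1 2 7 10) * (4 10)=[0, 2, 11, 1, 10, 5, 6, 3, 7, 9, 12, 4, 8]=(1 2 11 4 10 12 8 7 3)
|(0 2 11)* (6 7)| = 6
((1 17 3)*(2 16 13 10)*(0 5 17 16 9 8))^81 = (0 1 2 5 16 9 17 13 8 3 10)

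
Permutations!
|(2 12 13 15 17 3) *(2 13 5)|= |(2 12 5)(3 13 15 17)|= 12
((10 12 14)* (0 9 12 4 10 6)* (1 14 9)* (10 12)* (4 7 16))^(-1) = (0 6 14 1)(4 16 7 10 9 12)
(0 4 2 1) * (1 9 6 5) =[4, 0, 9, 3, 2, 1, 5, 7, 8, 6] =(0 4 2 9 6 5 1)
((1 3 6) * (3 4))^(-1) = (1 6 3 4)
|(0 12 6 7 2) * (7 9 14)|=|(0 12 6 9 14 7 2)|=7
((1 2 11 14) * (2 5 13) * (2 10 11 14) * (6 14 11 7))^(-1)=((1 5 13 10 7 6 14)(2 11))^(-1)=(1 14 6 7 10 13 5)(2 11)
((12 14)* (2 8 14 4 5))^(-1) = ((2 8 14 12 4 5))^(-1) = (2 5 4 12 14 8)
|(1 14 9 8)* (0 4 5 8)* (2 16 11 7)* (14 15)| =8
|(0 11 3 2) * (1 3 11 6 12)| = |(0 6 12 1 3 2)| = 6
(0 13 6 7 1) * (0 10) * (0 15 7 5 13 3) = (0 3)(1 10 15 7)(5 13 6) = [3, 10, 2, 0, 4, 13, 5, 1, 8, 9, 15, 11, 12, 6, 14, 7]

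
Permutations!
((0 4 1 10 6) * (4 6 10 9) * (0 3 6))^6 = (10)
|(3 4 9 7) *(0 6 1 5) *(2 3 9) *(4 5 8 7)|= |(0 6 1 8 7 9 4 2 3 5)|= 10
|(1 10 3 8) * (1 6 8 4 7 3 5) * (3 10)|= |(1 3 4 7 10 5)(6 8)|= 6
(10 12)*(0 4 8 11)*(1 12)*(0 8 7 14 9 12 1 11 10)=[4, 1, 2, 3, 7, 5, 6, 14, 10, 12, 11, 8, 0, 13, 9]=(0 4 7 14 9 12)(8 10 11)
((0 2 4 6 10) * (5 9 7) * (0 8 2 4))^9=(0 10)(2 6)(4 8)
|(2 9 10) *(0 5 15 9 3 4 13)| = 9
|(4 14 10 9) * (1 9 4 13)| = |(1 9 13)(4 14 10)| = 3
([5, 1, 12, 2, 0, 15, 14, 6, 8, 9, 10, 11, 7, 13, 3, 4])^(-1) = (0 4 15 5)(2 3 14 6 7 12)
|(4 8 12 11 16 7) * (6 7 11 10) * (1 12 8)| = |(1 12 10 6 7 4)(11 16)| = 6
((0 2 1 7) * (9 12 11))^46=((0 2 1 7)(9 12 11))^46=(0 1)(2 7)(9 12 11)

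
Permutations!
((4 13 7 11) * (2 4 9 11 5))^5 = (13)(9 11)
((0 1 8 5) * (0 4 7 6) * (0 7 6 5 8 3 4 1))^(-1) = ((8)(1 3 4 6 7 5))^(-1) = (8)(1 5 7 6 4 3)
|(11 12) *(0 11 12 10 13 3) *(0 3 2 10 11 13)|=4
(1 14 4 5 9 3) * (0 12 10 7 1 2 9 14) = [12, 0, 9, 2, 5, 14, 6, 1, 8, 3, 7, 11, 10, 13, 4] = (0 12 10 7 1)(2 9 3)(4 5 14)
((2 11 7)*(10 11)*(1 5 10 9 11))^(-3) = (2 9 11 7)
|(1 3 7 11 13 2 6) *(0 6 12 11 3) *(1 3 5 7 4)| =|(0 6 3 4 1)(2 12 11 13)(5 7)| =20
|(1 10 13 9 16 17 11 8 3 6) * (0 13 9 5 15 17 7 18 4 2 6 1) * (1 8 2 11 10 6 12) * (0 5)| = |(0 13)(1 6 5 15 17 10 9 16 7 18 4 11 2 12)(3 8)| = 14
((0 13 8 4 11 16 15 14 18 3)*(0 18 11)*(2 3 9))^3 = (0 4 8 13)(2 9 18 3)(11 14 15 16)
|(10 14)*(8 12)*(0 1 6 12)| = 10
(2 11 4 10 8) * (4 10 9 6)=(2 11 10 8)(4 9 6)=[0, 1, 11, 3, 9, 5, 4, 7, 2, 6, 8, 10]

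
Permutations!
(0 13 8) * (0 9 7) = (0 13 8 9 7) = [13, 1, 2, 3, 4, 5, 6, 0, 9, 7, 10, 11, 12, 8]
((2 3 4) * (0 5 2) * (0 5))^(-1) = (2 5 4 3) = ((2 3 4 5))^(-1)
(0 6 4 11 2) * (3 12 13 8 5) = [6, 1, 0, 12, 11, 3, 4, 7, 5, 9, 10, 2, 13, 8] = (0 6 4 11 2)(3 12 13 8 5)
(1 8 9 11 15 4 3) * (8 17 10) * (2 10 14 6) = (1 17 14 6 2 10 8 9 11 15 4 3) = [0, 17, 10, 1, 3, 5, 2, 7, 9, 11, 8, 15, 12, 13, 6, 4, 16, 14]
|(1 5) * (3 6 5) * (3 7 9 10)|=7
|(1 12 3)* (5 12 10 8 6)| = 7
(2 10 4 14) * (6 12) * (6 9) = [0, 1, 10, 3, 14, 5, 12, 7, 8, 6, 4, 11, 9, 13, 2] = (2 10 4 14)(6 12 9)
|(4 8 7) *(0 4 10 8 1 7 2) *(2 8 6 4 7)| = 7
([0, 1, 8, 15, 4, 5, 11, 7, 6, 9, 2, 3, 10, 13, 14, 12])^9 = [0, 1, 8, 15, 4, 5, 11, 7, 6, 9, 2, 3, 10, 13, 14, 12]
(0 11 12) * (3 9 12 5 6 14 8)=(0 11 5 6 14 8 3 9 12)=[11, 1, 2, 9, 4, 6, 14, 7, 3, 12, 10, 5, 0, 13, 8]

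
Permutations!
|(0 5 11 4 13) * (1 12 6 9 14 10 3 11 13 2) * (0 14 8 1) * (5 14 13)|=35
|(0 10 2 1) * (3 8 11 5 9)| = 20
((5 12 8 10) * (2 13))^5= ((2 13)(5 12 8 10))^5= (2 13)(5 12 8 10)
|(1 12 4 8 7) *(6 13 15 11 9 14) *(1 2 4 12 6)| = |(1 6 13 15 11 9 14)(2 4 8 7)| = 28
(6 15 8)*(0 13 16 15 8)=(0 13 16 15)(6 8)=[13, 1, 2, 3, 4, 5, 8, 7, 6, 9, 10, 11, 12, 16, 14, 0, 15]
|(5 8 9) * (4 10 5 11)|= 6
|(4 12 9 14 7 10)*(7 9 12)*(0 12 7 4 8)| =|(0 12 7 10 8)(9 14)| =10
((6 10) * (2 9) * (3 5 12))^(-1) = ((2 9)(3 5 12)(6 10))^(-1) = (2 9)(3 12 5)(6 10)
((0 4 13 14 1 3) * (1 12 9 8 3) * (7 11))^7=(0 3 8 9 12 14 13 4)(7 11)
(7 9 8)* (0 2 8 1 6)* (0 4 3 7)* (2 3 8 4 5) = (0 3 7 9 1 6 5 2 4 8) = [3, 6, 4, 7, 8, 2, 5, 9, 0, 1]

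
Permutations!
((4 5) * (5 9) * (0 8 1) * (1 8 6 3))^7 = ((0 6 3 1)(4 9 5))^7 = (0 1 3 6)(4 9 5)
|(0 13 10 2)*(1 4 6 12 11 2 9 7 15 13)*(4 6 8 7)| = 42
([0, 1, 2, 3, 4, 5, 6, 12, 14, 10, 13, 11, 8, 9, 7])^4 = (14)(9 10 13)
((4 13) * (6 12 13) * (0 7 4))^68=(0 4 12)(6 13 7)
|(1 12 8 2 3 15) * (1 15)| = |(15)(1 12 8 2 3)| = 5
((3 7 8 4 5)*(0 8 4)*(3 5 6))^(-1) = (0 8)(3 6 4 7)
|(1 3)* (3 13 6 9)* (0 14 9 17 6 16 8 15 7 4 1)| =28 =|(0 14 9 3)(1 13 16 8 15 7 4)(6 17)|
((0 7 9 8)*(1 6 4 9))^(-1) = ((0 7 1 6 4 9 8))^(-1) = (0 8 9 4 6 1 7)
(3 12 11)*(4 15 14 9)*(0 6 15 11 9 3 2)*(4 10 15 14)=(0 6 14 3 12 9 10 15 4 11 2)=[6, 1, 0, 12, 11, 5, 14, 7, 8, 10, 15, 2, 9, 13, 3, 4]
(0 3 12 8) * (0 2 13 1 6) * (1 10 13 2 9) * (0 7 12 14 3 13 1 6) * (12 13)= (0 12 8 9 6 7 13 10 1)(3 14)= [12, 0, 2, 14, 4, 5, 7, 13, 9, 6, 1, 11, 8, 10, 3]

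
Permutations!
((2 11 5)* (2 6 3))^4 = (2 3 6 5 11)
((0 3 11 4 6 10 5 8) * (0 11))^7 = ((0 3)(4 6 10 5 8 11))^7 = (0 3)(4 6 10 5 8 11)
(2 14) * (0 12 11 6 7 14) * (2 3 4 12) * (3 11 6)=(0 2)(3 4 12 6 7 14 11)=[2, 1, 0, 4, 12, 5, 7, 14, 8, 9, 10, 3, 6, 13, 11]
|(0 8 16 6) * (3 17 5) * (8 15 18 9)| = 21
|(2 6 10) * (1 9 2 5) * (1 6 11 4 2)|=|(1 9)(2 11 4)(5 6 10)|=6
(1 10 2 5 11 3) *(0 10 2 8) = [10, 2, 5, 1, 4, 11, 6, 7, 0, 9, 8, 3] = (0 10 8)(1 2 5 11 3)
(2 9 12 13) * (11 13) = (2 9 12 11 13) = [0, 1, 9, 3, 4, 5, 6, 7, 8, 12, 10, 13, 11, 2]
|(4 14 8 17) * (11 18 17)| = 6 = |(4 14 8 11 18 17)|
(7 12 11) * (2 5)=(2 5)(7 12 11)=[0, 1, 5, 3, 4, 2, 6, 12, 8, 9, 10, 7, 11]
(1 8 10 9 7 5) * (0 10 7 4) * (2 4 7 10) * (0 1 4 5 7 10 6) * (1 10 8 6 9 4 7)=[2, 6, 5, 3, 10, 7, 0, 1, 9, 8, 4]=(0 2 5 7 1 6)(4 10)(8 9)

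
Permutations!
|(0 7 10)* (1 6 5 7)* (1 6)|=|(0 6 5 7 10)|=5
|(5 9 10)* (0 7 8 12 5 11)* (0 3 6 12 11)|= 10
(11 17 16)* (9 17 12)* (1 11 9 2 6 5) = (1 11 12 2 6 5)(9 17 16) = [0, 11, 6, 3, 4, 1, 5, 7, 8, 17, 10, 12, 2, 13, 14, 15, 9, 16]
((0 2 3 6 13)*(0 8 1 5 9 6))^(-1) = (0 3 2)(1 8 13 6 9 5) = ((0 2 3)(1 5 9 6 13 8))^(-1)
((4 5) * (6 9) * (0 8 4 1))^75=((0 8 4 5 1)(6 9))^75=(6 9)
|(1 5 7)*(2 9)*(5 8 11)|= 10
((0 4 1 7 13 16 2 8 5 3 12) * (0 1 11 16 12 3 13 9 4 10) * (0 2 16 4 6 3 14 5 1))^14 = ((16)(0 10 2 8 1 7 9 6 3 14 5 13 12)(4 11))^14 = (16)(0 10 2 8 1 7 9 6 3 14 5 13 12)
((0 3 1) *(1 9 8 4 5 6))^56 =(9)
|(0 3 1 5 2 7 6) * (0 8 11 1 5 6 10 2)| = 12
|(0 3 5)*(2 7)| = |(0 3 5)(2 7)| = 6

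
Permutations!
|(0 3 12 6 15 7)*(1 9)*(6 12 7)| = |(0 3 7)(1 9)(6 15)| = 6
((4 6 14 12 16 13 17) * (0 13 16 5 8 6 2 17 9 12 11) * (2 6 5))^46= (0 4 9 14 2)(6 12 11 17 13)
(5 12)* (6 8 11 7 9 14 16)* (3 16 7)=[0, 1, 2, 16, 4, 12, 8, 9, 11, 14, 10, 3, 5, 13, 7, 15, 6]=(3 16 6 8 11)(5 12)(7 9 14)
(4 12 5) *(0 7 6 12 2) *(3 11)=(0 7 6 12 5 4 2)(3 11)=[7, 1, 0, 11, 2, 4, 12, 6, 8, 9, 10, 3, 5]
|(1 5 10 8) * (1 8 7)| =|(1 5 10 7)| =4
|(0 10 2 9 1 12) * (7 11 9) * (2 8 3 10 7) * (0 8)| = 9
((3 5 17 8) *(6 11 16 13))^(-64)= ((3 5 17 8)(6 11 16 13))^(-64)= (17)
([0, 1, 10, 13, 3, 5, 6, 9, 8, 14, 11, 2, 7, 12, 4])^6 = [0, 1, 2, 4, 14, 5, 6, 12, 8, 7, 10, 11, 13, 3, 9]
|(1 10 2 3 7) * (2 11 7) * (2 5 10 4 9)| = |(1 4 9 2 3 5 10 11 7)| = 9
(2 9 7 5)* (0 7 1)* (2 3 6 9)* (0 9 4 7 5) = [5, 9, 2, 6, 7, 3, 4, 0, 8, 1] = (0 5 3 6 4 7)(1 9)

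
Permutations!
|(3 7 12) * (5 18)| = |(3 7 12)(5 18)| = 6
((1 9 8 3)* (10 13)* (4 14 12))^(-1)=((1 9 8 3)(4 14 12)(10 13))^(-1)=(1 3 8 9)(4 12 14)(10 13)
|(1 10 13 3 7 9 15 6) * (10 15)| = 15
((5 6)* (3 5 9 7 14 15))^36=(3 5 6 9 7 14 15)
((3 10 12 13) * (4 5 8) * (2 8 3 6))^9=((2 8 4 5 3 10 12 13 6))^9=(13)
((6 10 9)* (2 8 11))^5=(2 11 8)(6 9 10)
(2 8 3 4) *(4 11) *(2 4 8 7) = [0, 1, 7, 11, 4, 5, 6, 2, 3, 9, 10, 8] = (2 7)(3 11 8)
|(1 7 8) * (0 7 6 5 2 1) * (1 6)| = 3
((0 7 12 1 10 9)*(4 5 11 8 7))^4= ((0 4 5 11 8 7 12 1 10 9))^4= (0 8 10 5 12)(1 4 7 9 11)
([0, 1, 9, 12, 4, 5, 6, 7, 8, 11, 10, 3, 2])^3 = [0, 1, 3, 9, 4, 5, 6, 7, 8, 12, 10, 2, 11]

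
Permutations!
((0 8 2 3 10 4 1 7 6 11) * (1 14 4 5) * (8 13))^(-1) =((0 13 8 2 3 10 5 1 7 6 11)(4 14))^(-1) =(0 11 6 7 1 5 10 3 2 8 13)(4 14)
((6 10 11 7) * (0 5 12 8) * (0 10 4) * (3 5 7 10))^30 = (0 6)(3 12)(4 7)(5 8)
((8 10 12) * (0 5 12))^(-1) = (0 10 8 12 5)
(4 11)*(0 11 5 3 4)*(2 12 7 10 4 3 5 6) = [11, 1, 12, 3, 6, 5, 2, 10, 8, 9, 4, 0, 7] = (0 11)(2 12 7 10 4 6)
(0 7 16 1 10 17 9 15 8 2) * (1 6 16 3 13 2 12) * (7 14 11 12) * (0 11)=(0 14)(1 10 17 9 15 8 7 3 13 2 11 12)(6 16)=[14, 10, 11, 13, 4, 5, 16, 3, 7, 15, 17, 12, 1, 2, 0, 8, 6, 9]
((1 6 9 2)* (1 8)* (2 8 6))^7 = (1 6 8 2 9)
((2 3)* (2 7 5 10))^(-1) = (2 10 5 7 3)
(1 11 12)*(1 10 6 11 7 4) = [0, 7, 2, 3, 1, 5, 11, 4, 8, 9, 6, 12, 10] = (1 7 4)(6 11 12 10)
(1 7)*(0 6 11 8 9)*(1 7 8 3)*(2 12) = (0 6 11 3 1 8 9)(2 12) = [6, 8, 12, 1, 4, 5, 11, 7, 9, 0, 10, 3, 2]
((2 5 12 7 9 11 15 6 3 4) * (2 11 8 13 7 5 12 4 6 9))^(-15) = ((2 12 5 4 11 15 9 8 13 7)(3 6))^(-15) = (2 15)(3 6)(4 13)(5 8)(7 11)(9 12)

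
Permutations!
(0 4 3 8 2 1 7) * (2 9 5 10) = [4, 7, 1, 8, 3, 10, 6, 0, 9, 5, 2] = (0 4 3 8 9 5 10 2 1 7)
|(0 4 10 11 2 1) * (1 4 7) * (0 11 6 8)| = 9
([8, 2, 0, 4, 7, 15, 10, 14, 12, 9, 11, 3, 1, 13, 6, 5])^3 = (0 1 8 2 12)(3 14 11 7 10 4 6)(5 15)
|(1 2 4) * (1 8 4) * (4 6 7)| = 4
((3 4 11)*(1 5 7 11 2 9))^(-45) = (1 11 2 5 3 9 7 4)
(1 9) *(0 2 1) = (0 2 1 9) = [2, 9, 1, 3, 4, 5, 6, 7, 8, 0]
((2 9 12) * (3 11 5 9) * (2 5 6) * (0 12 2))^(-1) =((0 12 5 9 2 3 11 6))^(-1) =(0 6 11 3 2 9 5 12)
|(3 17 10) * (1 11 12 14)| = |(1 11 12 14)(3 17 10)| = 12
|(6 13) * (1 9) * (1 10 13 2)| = |(1 9 10 13 6 2)| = 6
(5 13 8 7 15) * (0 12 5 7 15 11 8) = (0 12 5 13)(7 11 8 15) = [12, 1, 2, 3, 4, 13, 6, 11, 15, 9, 10, 8, 5, 0, 14, 7]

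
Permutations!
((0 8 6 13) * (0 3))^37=(0 6 3 8 13)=((0 8 6 13 3))^37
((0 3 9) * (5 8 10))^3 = ((0 3 9)(5 8 10))^3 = (10)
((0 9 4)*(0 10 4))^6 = ((0 9)(4 10))^6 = (10)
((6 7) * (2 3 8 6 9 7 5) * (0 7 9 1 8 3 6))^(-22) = (9)(0 1)(2 5 6)(7 8)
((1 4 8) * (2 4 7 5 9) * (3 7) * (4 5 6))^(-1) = (1 8 4 6 7 3)(2 9 5)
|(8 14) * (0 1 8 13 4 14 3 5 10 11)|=21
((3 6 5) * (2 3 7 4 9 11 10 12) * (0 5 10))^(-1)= (0 11 9 4 7 5)(2 12 10 6 3)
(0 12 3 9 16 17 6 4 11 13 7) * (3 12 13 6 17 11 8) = (17)(0 13 7)(3 9 16 11 6 4 8) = [13, 1, 2, 9, 8, 5, 4, 0, 3, 16, 10, 6, 12, 7, 14, 15, 11, 17]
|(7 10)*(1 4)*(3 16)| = |(1 4)(3 16)(7 10)| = 2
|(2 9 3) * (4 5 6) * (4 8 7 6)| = |(2 9 3)(4 5)(6 8 7)| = 6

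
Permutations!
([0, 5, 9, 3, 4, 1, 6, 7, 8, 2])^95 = [0, 5, 9, 3, 4, 1, 6, 7, 8, 2]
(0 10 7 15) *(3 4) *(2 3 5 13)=[10, 1, 3, 4, 5, 13, 6, 15, 8, 9, 7, 11, 12, 2, 14, 0]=(0 10 7 15)(2 3 4 5 13)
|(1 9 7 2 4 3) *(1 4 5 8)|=|(1 9 7 2 5 8)(3 4)|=6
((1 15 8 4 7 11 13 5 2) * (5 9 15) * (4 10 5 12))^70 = (1 5 8 9 11 4)(2 10 15 13 7 12) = ((1 12 4 7 11 13 9 15 8 10 5 2))^70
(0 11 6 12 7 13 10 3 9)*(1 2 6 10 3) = [11, 2, 6, 9, 4, 5, 12, 13, 8, 0, 1, 10, 7, 3] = (0 11 10 1 2 6 12 7 13 3 9)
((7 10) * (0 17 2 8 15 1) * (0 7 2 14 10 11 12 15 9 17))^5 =(2 10 14 17 9 8)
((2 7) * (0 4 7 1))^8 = ((0 4 7 2 1))^8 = (0 2 4 1 7)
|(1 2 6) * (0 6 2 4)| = 4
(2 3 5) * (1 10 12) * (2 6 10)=(1 2 3 5 6 10 12)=[0, 2, 3, 5, 4, 6, 10, 7, 8, 9, 12, 11, 1]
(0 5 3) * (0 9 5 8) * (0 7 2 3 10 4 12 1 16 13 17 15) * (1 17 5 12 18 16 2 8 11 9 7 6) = (0 11 9 12 17 15)(1 2 3 7 8 6)(4 18 16 13 5 10) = [11, 2, 3, 7, 18, 10, 1, 8, 6, 12, 4, 9, 17, 5, 14, 0, 13, 15, 16]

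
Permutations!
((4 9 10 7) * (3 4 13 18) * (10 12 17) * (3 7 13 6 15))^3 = (3 12 13 6 4 17 18 15 9 10 7)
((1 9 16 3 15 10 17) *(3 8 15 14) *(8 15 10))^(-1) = ((1 9 16 15 8 10 17)(3 14))^(-1) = (1 17 10 8 15 16 9)(3 14)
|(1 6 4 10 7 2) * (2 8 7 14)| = |(1 6 4 10 14 2)(7 8)| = 6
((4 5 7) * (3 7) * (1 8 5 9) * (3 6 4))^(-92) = (1 4 5)(6 8 9)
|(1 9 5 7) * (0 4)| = |(0 4)(1 9 5 7)| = 4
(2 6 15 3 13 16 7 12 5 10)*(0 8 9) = (0 8 9)(2 6 15 3 13 16 7 12 5 10) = [8, 1, 6, 13, 4, 10, 15, 12, 9, 0, 2, 11, 5, 16, 14, 3, 7]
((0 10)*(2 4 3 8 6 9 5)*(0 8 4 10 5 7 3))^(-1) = (0 4 3 7 9 6 8 10 2 5)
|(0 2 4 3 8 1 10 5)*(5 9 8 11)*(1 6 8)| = |(0 2 4 3 11 5)(1 10 9)(6 8)| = 6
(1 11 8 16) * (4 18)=(1 11 8 16)(4 18)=[0, 11, 2, 3, 18, 5, 6, 7, 16, 9, 10, 8, 12, 13, 14, 15, 1, 17, 4]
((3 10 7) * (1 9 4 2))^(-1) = (1 2 4 9)(3 7 10)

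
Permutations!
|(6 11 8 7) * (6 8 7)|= |(6 11 7 8)|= 4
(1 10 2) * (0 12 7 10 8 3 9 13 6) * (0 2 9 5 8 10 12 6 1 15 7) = [6, 10, 15, 5, 4, 8, 2, 12, 3, 13, 9, 11, 0, 1, 14, 7] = (0 6 2 15 7 12)(1 10 9 13)(3 5 8)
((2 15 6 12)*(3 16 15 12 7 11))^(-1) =((2 12)(3 16 15 6 7 11))^(-1) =(2 12)(3 11 7 6 15 16)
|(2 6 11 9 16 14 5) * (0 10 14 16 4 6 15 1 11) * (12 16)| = 22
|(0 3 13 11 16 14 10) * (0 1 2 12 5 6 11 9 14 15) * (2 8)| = 15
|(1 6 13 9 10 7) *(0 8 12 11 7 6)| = |(0 8 12 11 7 1)(6 13 9 10)| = 12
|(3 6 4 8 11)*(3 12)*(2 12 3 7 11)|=|(2 12 7 11 3 6 4 8)|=8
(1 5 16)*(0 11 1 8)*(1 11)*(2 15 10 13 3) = (0 1 5 16 8)(2 15 10 13 3) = [1, 5, 15, 2, 4, 16, 6, 7, 0, 9, 13, 11, 12, 3, 14, 10, 8]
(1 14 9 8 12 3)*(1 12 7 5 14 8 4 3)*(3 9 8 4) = (1 4 9 3 12)(5 14 8 7) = [0, 4, 2, 12, 9, 14, 6, 5, 7, 3, 10, 11, 1, 13, 8]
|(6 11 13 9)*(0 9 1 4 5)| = 8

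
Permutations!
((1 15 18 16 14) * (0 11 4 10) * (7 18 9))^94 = (0 4)(1 7 14 9 16 15 18)(10 11)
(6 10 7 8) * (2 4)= (2 4)(6 10 7 8)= [0, 1, 4, 3, 2, 5, 10, 8, 6, 9, 7]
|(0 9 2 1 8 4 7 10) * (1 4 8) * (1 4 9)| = |(0 1 4 7 10)(2 9)| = 10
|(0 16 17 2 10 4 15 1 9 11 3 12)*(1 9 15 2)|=|(0 16 17 1 15 9 11 3 12)(2 10 4)|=9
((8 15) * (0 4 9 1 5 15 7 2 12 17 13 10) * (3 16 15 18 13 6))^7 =(0 10 13 18 5 1 9 4)(2 8 16 6 12 7 15 3 17)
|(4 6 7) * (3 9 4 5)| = 6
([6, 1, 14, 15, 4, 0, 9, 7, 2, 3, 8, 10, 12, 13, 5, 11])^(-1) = [5, 1, 8, 9, 4, 14, 0, 7, 10, 6, 11, 15, 12, 13, 2, 3]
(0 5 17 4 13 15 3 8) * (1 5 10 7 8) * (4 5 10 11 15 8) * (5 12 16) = (0 11 15 3 1 10 7 4 13 8)(5 17 12 16) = [11, 10, 2, 1, 13, 17, 6, 4, 0, 9, 7, 15, 16, 8, 14, 3, 5, 12]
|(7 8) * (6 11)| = 2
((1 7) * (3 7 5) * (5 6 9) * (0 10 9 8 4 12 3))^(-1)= (0 5 9 10)(1 7 3 12 4 8 6)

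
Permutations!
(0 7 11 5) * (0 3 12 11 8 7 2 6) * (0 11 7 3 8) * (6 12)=(0 2 12 7)(3 6 11 5 8)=[2, 1, 12, 6, 4, 8, 11, 0, 3, 9, 10, 5, 7]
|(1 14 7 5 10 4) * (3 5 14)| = |(1 3 5 10 4)(7 14)| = 10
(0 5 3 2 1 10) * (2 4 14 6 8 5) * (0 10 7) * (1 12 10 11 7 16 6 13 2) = [1, 16, 12, 4, 14, 3, 8, 0, 5, 9, 11, 7, 10, 2, 13, 15, 6] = (0 1 16 6 8 5 3 4 14 13 2 12 10 11 7)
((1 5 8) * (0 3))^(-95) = ((0 3)(1 5 8))^(-95) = (0 3)(1 5 8)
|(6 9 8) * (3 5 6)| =5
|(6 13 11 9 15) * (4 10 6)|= |(4 10 6 13 11 9 15)|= 7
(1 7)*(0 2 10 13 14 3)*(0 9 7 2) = (1 2 10 13 14 3 9 7) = [0, 2, 10, 9, 4, 5, 6, 1, 8, 7, 13, 11, 12, 14, 3]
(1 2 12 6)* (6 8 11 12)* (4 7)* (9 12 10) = [0, 2, 6, 3, 7, 5, 1, 4, 11, 12, 9, 10, 8] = (1 2 6)(4 7)(8 11 10 9 12)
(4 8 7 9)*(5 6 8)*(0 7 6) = (0 7 9 4 5)(6 8) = [7, 1, 2, 3, 5, 0, 8, 9, 6, 4]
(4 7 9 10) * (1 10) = (1 10 4 7 9) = [0, 10, 2, 3, 7, 5, 6, 9, 8, 1, 4]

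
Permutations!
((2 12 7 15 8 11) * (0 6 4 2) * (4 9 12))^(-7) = ((0 6 9 12 7 15 8 11)(2 4))^(-7) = (0 6 9 12 7 15 8 11)(2 4)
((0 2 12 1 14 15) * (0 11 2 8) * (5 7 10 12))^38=(1 15 2 7 12 14 11 5 10)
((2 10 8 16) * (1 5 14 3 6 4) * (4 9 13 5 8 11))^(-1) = ((1 8 16 2 10 11 4)(3 6 9 13 5 14))^(-1) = (1 4 11 10 2 16 8)(3 14 5 13 9 6)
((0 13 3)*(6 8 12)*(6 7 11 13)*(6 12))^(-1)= (0 3 13 11 7 12)(6 8)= ((0 12 7 11 13 3)(6 8))^(-1)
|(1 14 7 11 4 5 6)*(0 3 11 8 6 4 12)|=20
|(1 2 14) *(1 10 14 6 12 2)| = 6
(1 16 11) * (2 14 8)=(1 16 11)(2 14 8)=[0, 16, 14, 3, 4, 5, 6, 7, 2, 9, 10, 1, 12, 13, 8, 15, 11]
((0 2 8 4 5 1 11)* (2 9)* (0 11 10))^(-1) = ((11)(0 9 2 8 4 5 1 10))^(-1) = (11)(0 10 1 5 4 8 2 9)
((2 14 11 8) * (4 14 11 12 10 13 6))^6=((2 11 8)(4 14 12 10 13 6))^6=(14)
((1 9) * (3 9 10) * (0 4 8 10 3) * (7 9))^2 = ((0 4 8 10)(1 3 7 9))^2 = (0 8)(1 7)(3 9)(4 10)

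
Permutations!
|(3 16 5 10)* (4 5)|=5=|(3 16 4 5 10)|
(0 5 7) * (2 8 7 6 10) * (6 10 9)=[5, 1, 8, 3, 4, 10, 9, 0, 7, 6, 2]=(0 5 10 2 8 7)(6 9)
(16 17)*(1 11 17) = (1 11 17 16) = [0, 11, 2, 3, 4, 5, 6, 7, 8, 9, 10, 17, 12, 13, 14, 15, 1, 16]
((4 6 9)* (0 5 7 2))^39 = (9)(0 2 7 5)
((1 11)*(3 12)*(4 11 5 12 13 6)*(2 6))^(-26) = (1 5 12 3 13 2 6 4 11) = ((1 5 12 3 13 2 6 4 11))^(-26)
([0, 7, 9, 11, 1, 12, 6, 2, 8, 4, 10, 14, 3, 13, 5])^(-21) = (1 4 9 2 7)(3 12 5 14 11)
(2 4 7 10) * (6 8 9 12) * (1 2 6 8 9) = [0, 2, 4, 3, 7, 5, 9, 10, 1, 12, 6, 11, 8] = (1 2 4 7 10 6 9 12 8)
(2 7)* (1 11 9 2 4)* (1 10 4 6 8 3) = (1 11 9 2 7 6 8 3)(4 10) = [0, 11, 7, 1, 10, 5, 8, 6, 3, 2, 4, 9]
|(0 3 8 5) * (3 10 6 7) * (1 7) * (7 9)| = |(0 10 6 1 9 7 3 8 5)| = 9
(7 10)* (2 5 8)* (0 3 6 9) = [3, 1, 5, 6, 4, 8, 9, 10, 2, 0, 7] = (0 3 6 9)(2 5 8)(7 10)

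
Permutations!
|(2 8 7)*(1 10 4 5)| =12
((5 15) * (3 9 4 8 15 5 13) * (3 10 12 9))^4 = (4 10 8 12 15 9 13)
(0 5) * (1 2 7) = (0 5)(1 2 7) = [5, 2, 7, 3, 4, 0, 6, 1]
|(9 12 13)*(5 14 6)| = 3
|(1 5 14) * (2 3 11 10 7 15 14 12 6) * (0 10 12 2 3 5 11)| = |(0 10 7 15 14 1 11 12 6 3)(2 5)| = 10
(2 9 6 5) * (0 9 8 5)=(0 9 6)(2 8 5)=[9, 1, 8, 3, 4, 2, 0, 7, 5, 6]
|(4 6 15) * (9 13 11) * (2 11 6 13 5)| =|(2 11 9 5)(4 13 6 15)| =4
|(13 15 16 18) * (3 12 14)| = |(3 12 14)(13 15 16 18)| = 12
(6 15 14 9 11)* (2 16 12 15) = (2 16 12 15 14 9 11 6) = [0, 1, 16, 3, 4, 5, 2, 7, 8, 11, 10, 6, 15, 13, 9, 14, 12]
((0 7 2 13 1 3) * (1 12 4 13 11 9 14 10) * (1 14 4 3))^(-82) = ((0 7 2 11 9 4 13 12 3)(10 14))^(-82) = (14)(0 3 12 13 4 9 11 2 7)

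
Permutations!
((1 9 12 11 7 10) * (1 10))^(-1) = ((1 9 12 11 7))^(-1) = (1 7 11 12 9)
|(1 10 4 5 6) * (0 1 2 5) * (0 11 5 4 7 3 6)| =|(0 1 10 7 3 6 2 4 11 5)| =10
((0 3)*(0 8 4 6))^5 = (8)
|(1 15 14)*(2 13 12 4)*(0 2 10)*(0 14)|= 9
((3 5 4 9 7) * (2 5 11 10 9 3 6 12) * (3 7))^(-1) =((2 5 4 7 6 12)(3 11 10 9))^(-1) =(2 12 6 7 4 5)(3 9 10 11)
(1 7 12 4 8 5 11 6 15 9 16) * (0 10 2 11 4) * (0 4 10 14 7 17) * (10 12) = (0 14 7 10 2 11 6 15 9 16 1 17)(4 8 5 12) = [14, 17, 11, 3, 8, 12, 15, 10, 5, 16, 2, 6, 4, 13, 7, 9, 1, 0]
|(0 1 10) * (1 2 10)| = |(0 2 10)| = 3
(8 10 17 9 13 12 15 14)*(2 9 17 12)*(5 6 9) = (17)(2 5 6 9 13)(8 10 12 15 14) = [0, 1, 5, 3, 4, 6, 9, 7, 10, 13, 12, 11, 15, 2, 8, 14, 16, 17]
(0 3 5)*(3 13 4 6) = (0 13 4 6 3 5) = [13, 1, 2, 5, 6, 0, 3, 7, 8, 9, 10, 11, 12, 4]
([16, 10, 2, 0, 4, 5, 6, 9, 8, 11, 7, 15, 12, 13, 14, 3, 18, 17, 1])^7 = (0 11 10 16 15 7 18 3 9 1)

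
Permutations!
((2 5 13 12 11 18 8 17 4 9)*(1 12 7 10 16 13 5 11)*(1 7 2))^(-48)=(1 16 18 9 10 11 4 7 2 17 12 13 8)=((1 12 7 10 16 13 2 11 18 8 17 4 9))^(-48)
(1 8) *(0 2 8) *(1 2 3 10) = (0 3 10 1)(2 8) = [3, 0, 8, 10, 4, 5, 6, 7, 2, 9, 1]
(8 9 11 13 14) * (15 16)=(8 9 11 13 14)(15 16)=[0, 1, 2, 3, 4, 5, 6, 7, 9, 11, 10, 13, 12, 14, 8, 16, 15]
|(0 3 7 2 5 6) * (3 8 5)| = 12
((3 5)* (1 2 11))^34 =((1 2 11)(3 5))^34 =(1 2 11)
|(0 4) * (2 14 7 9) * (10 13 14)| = 6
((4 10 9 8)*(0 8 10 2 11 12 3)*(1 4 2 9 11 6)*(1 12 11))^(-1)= (0 3 12 6 2 8)(1 10 9 4)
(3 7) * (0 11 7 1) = [11, 0, 2, 1, 4, 5, 6, 3, 8, 9, 10, 7] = (0 11 7 3 1)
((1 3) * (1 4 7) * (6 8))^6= ((1 3 4 7)(6 8))^6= (8)(1 4)(3 7)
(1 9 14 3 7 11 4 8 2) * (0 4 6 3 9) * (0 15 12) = [4, 15, 1, 7, 8, 5, 3, 11, 2, 14, 10, 6, 0, 13, 9, 12] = (0 4 8 2 1 15 12)(3 7 11 6)(9 14)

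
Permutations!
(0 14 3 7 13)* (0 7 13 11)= (0 14 3 13 7 11)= [14, 1, 2, 13, 4, 5, 6, 11, 8, 9, 10, 0, 12, 7, 3]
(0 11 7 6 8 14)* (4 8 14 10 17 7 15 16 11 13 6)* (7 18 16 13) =(0 7 4 8 10 17 18 16 11 15 13 6 14) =[7, 1, 2, 3, 8, 5, 14, 4, 10, 9, 17, 15, 12, 6, 0, 13, 11, 18, 16]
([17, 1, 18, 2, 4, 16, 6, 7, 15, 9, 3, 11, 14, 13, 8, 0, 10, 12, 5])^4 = (0 8 12)(2 10 5)(3 16 18)(14 17 15)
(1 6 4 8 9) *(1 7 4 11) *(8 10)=[0, 6, 2, 3, 10, 5, 11, 4, 9, 7, 8, 1]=(1 6 11)(4 10 8 9 7)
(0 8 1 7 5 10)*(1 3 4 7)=(0 8 3 4 7 5 10)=[8, 1, 2, 4, 7, 10, 6, 5, 3, 9, 0]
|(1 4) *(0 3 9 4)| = 5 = |(0 3 9 4 1)|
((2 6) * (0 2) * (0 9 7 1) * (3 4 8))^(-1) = (0 1 7 9 6 2)(3 8 4)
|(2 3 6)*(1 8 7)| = 3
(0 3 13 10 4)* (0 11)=(0 3 13 10 4 11)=[3, 1, 2, 13, 11, 5, 6, 7, 8, 9, 4, 0, 12, 10]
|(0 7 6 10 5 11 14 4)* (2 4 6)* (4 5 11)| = 20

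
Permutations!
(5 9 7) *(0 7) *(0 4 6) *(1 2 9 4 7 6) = (0 6)(1 2 9 7 5 4) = [6, 2, 9, 3, 1, 4, 0, 5, 8, 7]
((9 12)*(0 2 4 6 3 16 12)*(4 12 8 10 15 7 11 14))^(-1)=((0 2 12 9)(3 16 8 10 15 7 11 14 4 6))^(-1)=(0 9 12 2)(3 6 4 14 11 7 15 10 8 16)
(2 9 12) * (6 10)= [0, 1, 9, 3, 4, 5, 10, 7, 8, 12, 6, 11, 2]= (2 9 12)(6 10)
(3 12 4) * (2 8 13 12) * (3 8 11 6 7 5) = (2 11 6 7 5 3)(4 8 13 12) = [0, 1, 11, 2, 8, 3, 7, 5, 13, 9, 10, 6, 4, 12]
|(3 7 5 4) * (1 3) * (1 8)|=6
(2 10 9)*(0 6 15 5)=(0 6 15 5)(2 10 9)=[6, 1, 10, 3, 4, 0, 15, 7, 8, 2, 9, 11, 12, 13, 14, 5]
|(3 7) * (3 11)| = |(3 7 11)| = 3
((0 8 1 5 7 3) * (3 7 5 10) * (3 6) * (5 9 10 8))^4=((0 5 9 10 6 3)(1 8))^4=(0 6 9)(3 10 5)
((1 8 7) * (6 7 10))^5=(10)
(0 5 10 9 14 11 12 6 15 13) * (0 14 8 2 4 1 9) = (0 5 10)(1 9 8 2 4)(6 15 13 14 11 12) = [5, 9, 4, 3, 1, 10, 15, 7, 2, 8, 0, 12, 6, 14, 11, 13]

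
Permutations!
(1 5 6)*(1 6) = (6)(1 5) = [0, 5, 2, 3, 4, 1, 6]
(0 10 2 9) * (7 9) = (0 10 2 7 9) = [10, 1, 7, 3, 4, 5, 6, 9, 8, 0, 2]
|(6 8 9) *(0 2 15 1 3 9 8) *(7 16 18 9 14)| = |(0 2 15 1 3 14 7 16 18 9 6)| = 11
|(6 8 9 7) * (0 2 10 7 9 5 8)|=10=|(0 2 10 7 6)(5 8)|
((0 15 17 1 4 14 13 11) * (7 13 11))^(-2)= (0 14 1 15 11 4 17)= ((0 15 17 1 4 14 11)(7 13))^(-2)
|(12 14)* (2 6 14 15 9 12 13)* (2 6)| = 3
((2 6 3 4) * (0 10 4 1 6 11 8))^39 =((0 10 4 2 11 8)(1 6 3))^39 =(0 2)(4 8)(10 11)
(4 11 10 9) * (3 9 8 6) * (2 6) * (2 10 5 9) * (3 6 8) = (2 8 10 3)(4 11 5 9) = [0, 1, 8, 2, 11, 9, 6, 7, 10, 4, 3, 5]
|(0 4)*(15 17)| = 2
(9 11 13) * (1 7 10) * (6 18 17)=(1 7 10)(6 18 17)(9 11 13)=[0, 7, 2, 3, 4, 5, 18, 10, 8, 11, 1, 13, 12, 9, 14, 15, 16, 6, 17]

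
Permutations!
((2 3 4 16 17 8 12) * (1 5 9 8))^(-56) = (1 12 16 9 3)(2 17 8 4 5)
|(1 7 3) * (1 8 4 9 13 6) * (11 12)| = 8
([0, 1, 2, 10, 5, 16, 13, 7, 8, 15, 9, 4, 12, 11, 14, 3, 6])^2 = [0, 1, 2, 9, 16, 6, 11, 7, 8, 3, 15, 5, 12, 4, 14, 10, 13]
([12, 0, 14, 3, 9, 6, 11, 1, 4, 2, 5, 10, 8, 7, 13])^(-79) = (0 12 8 4 9 2 14 13 7 1)(5 6 11 10)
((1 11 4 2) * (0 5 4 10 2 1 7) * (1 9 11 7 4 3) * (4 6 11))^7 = ((0 5 3 1 7)(2 6 11 10)(4 9))^7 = (0 3 7 5 1)(2 10 11 6)(4 9)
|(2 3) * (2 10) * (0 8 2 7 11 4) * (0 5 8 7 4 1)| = 12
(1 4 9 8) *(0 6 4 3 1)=[6, 3, 2, 1, 9, 5, 4, 7, 0, 8]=(0 6 4 9 8)(1 3)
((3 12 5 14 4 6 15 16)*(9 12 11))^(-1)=(3 16 15 6 4 14 5 12 9 11)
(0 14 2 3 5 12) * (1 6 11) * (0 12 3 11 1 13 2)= (0 14)(1 6)(2 11 13)(3 5)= [14, 6, 11, 5, 4, 3, 1, 7, 8, 9, 10, 13, 12, 2, 0]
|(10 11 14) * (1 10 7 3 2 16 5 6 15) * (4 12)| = |(1 10 11 14 7 3 2 16 5 6 15)(4 12)| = 22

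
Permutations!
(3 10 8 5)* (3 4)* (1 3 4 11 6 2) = (1 3 10 8 5 11 6 2) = [0, 3, 1, 10, 4, 11, 2, 7, 5, 9, 8, 6]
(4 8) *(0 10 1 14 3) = [10, 14, 2, 0, 8, 5, 6, 7, 4, 9, 1, 11, 12, 13, 3] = (0 10 1 14 3)(4 8)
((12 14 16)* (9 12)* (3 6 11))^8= ((3 6 11)(9 12 14 16))^8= (16)(3 11 6)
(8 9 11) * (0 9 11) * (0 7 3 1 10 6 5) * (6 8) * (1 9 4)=(0 4 1 10 8 11 6 5)(3 9 7)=[4, 10, 2, 9, 1, 0, 5, 3, 11, 7, 8, 6]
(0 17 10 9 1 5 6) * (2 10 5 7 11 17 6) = (0 6)(1 7 11 17 5 2 10 9) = [6, 7, 10, 3, 4, 2, 0, 11, 8, 1, 9, 17, 12, 13, 14, 15, 16, 5]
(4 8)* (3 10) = (3 10)(4 8) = [0, 1, 2, 10, 8, 5, 6, 7, 4, 9, 3]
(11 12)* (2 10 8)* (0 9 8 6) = (0 9 8 2 10 6)(11 12) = [9, 1, 10, 3, 4, 5, 0, 7, 2, 8, 6, 12, 11]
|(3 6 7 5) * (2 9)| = 4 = |(2 9)(3 6 7 5)|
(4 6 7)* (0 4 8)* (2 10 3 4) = (0 2 10 3 4 6 7 8) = [2, 1, 10, 4, 6, 5, 7, 8, 0, 9, 3]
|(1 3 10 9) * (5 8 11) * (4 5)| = |(1 3 10 9)(4 5 8 11)| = 4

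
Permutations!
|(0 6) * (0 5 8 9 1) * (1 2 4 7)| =9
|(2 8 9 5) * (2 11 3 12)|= |(2 8 9 5 11 3 12)|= 7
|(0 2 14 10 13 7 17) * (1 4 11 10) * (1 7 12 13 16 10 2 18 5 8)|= 22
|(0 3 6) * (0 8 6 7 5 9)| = |(0 3 7 5 9)(6 8)| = 10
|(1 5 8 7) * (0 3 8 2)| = 7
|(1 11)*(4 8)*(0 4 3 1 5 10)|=8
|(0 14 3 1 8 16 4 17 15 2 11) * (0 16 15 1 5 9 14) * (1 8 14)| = |(1 14 3 5 9)(2 11 16 4 17 8 15)| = 35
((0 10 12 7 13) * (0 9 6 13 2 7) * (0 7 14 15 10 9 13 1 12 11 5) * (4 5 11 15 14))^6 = (15)(0 2 1)(4 12 9)(5 7 6)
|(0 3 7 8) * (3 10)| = 5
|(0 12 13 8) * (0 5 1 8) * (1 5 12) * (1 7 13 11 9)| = 15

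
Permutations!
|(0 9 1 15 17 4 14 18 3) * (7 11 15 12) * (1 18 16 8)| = |(0 9 18 3)(1 12 7 11 15 17 4 14 16 8)| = 20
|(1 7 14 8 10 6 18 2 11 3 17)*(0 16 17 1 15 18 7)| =45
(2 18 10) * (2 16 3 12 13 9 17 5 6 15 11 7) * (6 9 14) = (2 18 10 16 3 12 13 14 6 15 11 7)(5 9 17) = [0, 1, 18, 12, 4, 9, 15, 2, 8, 17, 16, 7, 13, 14, 6, 11, 3, 5, 10]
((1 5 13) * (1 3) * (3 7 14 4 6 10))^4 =((1 5 13 7 14 4 6 10 3))^4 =(1 14 3 7 10 13 6 5 4)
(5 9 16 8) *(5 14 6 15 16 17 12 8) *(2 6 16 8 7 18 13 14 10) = (2 6 15 8 10)(5 9 17 12 7 18 13 14 16) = [0, 1, 6, 3, 4, 9, 15, 18, 10, 17, 2, 11, 7, 14, 16, 8, 5, 12, 13]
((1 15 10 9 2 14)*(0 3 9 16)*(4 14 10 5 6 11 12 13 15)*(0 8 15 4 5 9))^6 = ((0 3)(1 5 6 11 12 13 4 14)(2 10 16 8 15 9))^6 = (16)(1 4 12 6)(5 14 13 11)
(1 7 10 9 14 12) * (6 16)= [0, 7, 2, 3, 4, 5, 16, 10, 8, 14, 9, 11, 1, 13, 12, 15, 6]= (1 7 10 9 14 12)(6 16)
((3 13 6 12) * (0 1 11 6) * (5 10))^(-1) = (0 13 3 12 6 11 1)(5 10)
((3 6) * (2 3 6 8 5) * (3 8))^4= ((2 8 5))^4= (2 8 5)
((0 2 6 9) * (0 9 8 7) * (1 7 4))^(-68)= ((9)(0 2 6 8 4 1 7))^(-68)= (9)(0 6 4 7 2 8 1)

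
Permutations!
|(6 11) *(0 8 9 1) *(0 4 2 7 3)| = |(0 8 9 1 4 2 7 3)(6 11)| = 8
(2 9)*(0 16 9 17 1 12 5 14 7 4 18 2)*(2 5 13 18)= [16, 12, 17, 3, 2, 14, 6, 4, 8, 0, 10, 11, 13, 18, 7, 15, 9, 1, 5]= (0 16 9)(1 12 13 18 5 14 7 4 2 17)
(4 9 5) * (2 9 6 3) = (2 9 5 4 6 3) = [0, 1, 9, 2, 6, 4, 3, 7, 8, 5]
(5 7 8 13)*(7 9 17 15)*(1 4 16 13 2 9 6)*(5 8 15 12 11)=(1 4 16 13 8 2 9 17 12 11 5 6)(7 15)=[0, 4, 9, 3, 16, 6, 1, 15, 2, 17, 10, 5, 11, 8, 14, 7, 13, 12]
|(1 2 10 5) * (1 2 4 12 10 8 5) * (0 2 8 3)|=12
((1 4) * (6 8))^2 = ((1 4)(6 8))^2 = (8)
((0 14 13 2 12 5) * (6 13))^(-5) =((0 14 6 13 2 12 5))^(-5) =(0 6 2 5 14 13 12)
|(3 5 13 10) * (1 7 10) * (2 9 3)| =8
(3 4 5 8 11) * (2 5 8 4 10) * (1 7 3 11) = (11)(1 7 3 10 2 5 4 8) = [0, 7, 5, 10, 8, 4, 6, 3, 1, 9, 2, 11]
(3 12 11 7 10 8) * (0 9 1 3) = (0 9 1 3 12 11 7 10 8) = [9, 3, 2, 12, 4, 5, 6, 10, 0, 1, 8, 7, 11]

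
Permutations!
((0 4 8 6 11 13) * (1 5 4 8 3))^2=((0 8 6 11 13)(1 5 4 3))^2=(0 6 13 8 11)(1 4)(3 5)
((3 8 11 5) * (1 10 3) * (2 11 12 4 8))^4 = ((1 10 3 2 11 5)(4 8 12))^4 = (1 11 3)(2 10 5)(4 8 12)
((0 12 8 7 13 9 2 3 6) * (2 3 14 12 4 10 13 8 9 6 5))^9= (0 6 13 10 4)(2 9)(3 14)(5 12)(7 8)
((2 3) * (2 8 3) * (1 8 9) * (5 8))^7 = (1 8 9 5 3)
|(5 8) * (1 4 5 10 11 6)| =|(1 4 5 8 10 11 6)| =7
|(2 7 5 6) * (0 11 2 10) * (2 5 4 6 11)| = 6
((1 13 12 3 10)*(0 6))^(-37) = (0 6)(1 3 13 10 12)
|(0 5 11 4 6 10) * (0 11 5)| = 4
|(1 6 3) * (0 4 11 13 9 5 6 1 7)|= 9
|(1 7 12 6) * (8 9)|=|(1 7 12 6)(8 9)|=4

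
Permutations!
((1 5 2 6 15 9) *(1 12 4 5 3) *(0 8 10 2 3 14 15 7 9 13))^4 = (0 6 4 14 8 7 5 15 10 9 3 13 2 12 1)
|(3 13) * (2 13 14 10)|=5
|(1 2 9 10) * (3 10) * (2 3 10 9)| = |(1 3 9 10)| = 4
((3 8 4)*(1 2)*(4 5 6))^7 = ((1 2)(3 8 5 6 4))^7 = (1 2)(3 5 4 8 6)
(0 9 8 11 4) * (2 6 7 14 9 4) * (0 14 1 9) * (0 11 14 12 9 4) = (1 4 12 9 8 14 11 2 6 7) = [0, 4, 6, 3, 12, 5, 7, 1, 14, 8, 10, 2, 9, 13, 11]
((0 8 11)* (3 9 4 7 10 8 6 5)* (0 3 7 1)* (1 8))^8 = ((0 6 5 7 10 1)(3 9 4 8 11))^8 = (0 5 10)(1 6 7)(3 8 9 11 4)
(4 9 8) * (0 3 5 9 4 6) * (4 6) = (0 3 5 9 8 4 6) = [3, 1, 2, 5, 6, 9, 0, 7, 4, 8]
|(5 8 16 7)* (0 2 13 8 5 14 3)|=8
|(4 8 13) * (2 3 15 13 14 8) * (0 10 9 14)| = 5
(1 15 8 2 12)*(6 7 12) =[0, 15, 6, 3, 4, 5, 7, 12, 2, 9, 10, 11, 1, 13, 14, 8] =(1 15 8 2 6 7 12)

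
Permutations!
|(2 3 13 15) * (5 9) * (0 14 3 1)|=14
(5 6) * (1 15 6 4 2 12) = (1 15 6 5 4 2 12) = [0, 15, 12, 3, 2, 4, 5, 7, 8, 9, 10, 11, 1, 13, 14, 6]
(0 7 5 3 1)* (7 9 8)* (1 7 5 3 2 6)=[9, 0, 6, 7, 4, 2, 1, 3, 5, 8]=(0 9 8 5 2 6 1)(3 7)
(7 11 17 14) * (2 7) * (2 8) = (2 7 11 17 14 8) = [0, 1, 7, 3, 4, 5, 6, 11, 2, 9, 10, 17, 12, 13, 8, 15, 16, 14]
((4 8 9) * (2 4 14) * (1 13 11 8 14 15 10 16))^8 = (16)(2 14 4)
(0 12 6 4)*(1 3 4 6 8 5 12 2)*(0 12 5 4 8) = (0 2 1 3 8 4 12) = [2, 3, 1, 8, 12, 5, 6, 7, 4, 9, 10, 11, 0]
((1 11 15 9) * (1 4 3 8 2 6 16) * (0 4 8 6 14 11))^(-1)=((0 4 3 6 16 1)(2 14 11 15 9 8))^(-1)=(0 1 16 6 3 4)(2 8 9 15 11 14)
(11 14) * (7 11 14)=(14)(7 11)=[0, 1, 2, 3, 4, 5, 6, 11, 8, 9, 10, 7, 12, 13, 14]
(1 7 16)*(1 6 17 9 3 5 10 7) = (3 5 10 7 16 6 17 9) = [0, 1, 2, 5, 4, 10, 17, 16, 8, 3, 7, 11, 12, 13, 14, 15, 6, 9]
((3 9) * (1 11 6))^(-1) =(1 6 11)(3 9)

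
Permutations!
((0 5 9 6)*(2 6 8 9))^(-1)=(0 6 2 5)(8 9)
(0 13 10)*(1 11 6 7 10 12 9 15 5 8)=(0 13 12 9 15 5 8 1 11 6 7 10)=[13, 11, 2, 3, 4, 8, 7, 10, 1, 15, 0, 6, 9, 12, 14, 5]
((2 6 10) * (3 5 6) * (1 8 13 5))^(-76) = (1 6)(2 13)(3 5)(8 10)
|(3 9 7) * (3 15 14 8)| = 6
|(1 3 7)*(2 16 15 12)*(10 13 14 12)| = 21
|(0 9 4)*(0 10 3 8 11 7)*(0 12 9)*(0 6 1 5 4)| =|(0 6 1 5 4 10 3 8 11 7 12 9)| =12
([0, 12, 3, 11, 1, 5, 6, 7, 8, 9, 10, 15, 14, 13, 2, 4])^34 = (1 14 3 15)(2 11 4 12)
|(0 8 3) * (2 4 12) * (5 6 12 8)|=|(0 5 6 12 2 4 8 3)|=8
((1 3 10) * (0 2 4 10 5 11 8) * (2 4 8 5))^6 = (11)(0 8 2 3 1 10 4)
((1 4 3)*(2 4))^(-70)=((1 2 4 3))^(-70)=(1 4)(2 3)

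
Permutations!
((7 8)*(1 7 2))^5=(1 7 8 2)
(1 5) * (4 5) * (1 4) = (4 5) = [0, 1, 2, 3, 5, 4]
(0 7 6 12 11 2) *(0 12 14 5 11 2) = (0 7 6 14 5 11)(2 12) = [7, 1, 12, 3, 4, 11, 14, 6, 8, 9, 10, 0, 2, 13, 5]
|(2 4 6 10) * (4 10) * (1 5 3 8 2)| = |(1 5 3 8 2 10)(4 6)| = 6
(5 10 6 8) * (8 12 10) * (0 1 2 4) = (0 1 2 4)(5 8)(6 12 10) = [1, 2, 4, 3, 0, 8, 12, 7, 5, 9, 6, 11, 10]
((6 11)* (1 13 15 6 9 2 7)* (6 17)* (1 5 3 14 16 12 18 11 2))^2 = ((1 13 15 17 6 2 7 5 3 14 16 12 18 11 9))^2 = (1 15 6 7 3 16 18 9 13 17 2 5 14 12 11)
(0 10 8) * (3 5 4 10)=[3, 1, 2, 5, 10, 4, 6, 7, 0, 9, 8]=(0 3 5 4 10 8)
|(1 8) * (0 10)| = |(0 10)(1 8)| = 2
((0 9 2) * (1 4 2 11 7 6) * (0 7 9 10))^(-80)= (11)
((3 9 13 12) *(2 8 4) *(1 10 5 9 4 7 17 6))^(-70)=(1 2 9 17 3 10 8 13 6 4 5 7 12)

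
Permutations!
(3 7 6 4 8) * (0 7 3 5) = (0 7 6 4 8 5) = [7, 1, 2, 3, 8, 0, 4, 6, 5]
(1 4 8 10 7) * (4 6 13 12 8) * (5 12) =(1 6 13 5 12 8 10 7) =[0, 6, 2, 3, 4, 12, 13, 1, 10, 9, 7, 11, 8, 5]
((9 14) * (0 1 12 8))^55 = ((0 1 12 8)(9 14))^55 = (0 8 12 1)(9 14)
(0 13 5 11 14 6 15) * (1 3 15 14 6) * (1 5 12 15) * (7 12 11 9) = (0 13 11 6 14 5 9 7 12 15)(1 3) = [13, 3, 2, 1, 4, 9, 14, 12, 8, 7, 10, 6, 15, 11, 5, 0]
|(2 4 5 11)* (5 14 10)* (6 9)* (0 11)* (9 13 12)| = |(0 11 2 4 14 10 5)(6 13 12 9)| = 28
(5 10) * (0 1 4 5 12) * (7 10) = (0 1 4 5 7 10 12) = [1, 4, 2, 3, 5, 7, 6, 10, 8, 9, 12, 11, 0]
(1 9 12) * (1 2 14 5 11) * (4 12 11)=(1 9 11)(2 14 5 4 12)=[0, 9, 14, 3, 12, 4, 6, 7, 8, 11, 10, 1, 2, 13, 5]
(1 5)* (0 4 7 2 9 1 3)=(0 4 7 2 9 1 5 3)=[4, 5, 9, 0, 7, 3, 6, 2, 8, 1]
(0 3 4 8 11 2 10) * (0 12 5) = [3, 1, 10, 4, 8, 0, 6, 7, 11, 9, 12, 2, 5] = (0 3 4 8 11 2 10 12 5)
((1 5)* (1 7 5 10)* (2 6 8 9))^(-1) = (1 10)(2 9 8 6)(5 7)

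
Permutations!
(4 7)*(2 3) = (2 3)(4 7) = [0, 1, 3, 2, 7, 5, 6, 4]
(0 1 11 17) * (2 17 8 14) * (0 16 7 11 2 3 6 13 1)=(1 2 17 16 7 11 8 14 3 6 13)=[0, 2, 17, 6, 4, 5, 13, 11, 14, 9, 10, 8, 12, 1, 3, 15, 7, 16]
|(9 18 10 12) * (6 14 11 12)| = |(6 14 11 12 9 18 10)| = 7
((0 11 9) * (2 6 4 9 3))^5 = ((0 11 3 2 6 4 9))^5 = (0 4 2 11 9 6 3)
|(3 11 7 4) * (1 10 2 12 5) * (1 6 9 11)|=11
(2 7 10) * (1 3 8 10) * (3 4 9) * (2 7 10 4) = (1 2 10 7)(3 8 4 9) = [0, 2, 10, 8, 9, 5, 6, 1, 4, 3, 7]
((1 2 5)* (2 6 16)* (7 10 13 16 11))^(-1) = ((1 6 11 7 10 13 16 2 5))^(-1) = (1 5 2 16 13 10 7 11 6)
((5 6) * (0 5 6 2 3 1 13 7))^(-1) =((0 5 2 3 1 13 7))^(-1) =(0 7 13 1 3 2 5)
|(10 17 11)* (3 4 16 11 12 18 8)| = |(3 4 16 11 10 17 12 18 8)| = 9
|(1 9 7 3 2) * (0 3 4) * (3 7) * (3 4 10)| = 8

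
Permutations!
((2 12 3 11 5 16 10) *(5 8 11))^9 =((2 12 3 5 16 10)(8 11))^9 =(2 5)(3 10)(8 11)(12 16)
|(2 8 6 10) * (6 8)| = 3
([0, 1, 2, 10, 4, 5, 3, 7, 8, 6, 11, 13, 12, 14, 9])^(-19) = (3 11 14 6 10 13 9)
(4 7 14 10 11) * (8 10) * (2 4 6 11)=[0, 1, 4, 3, 7, 5, 11, 14, 10, 9, 2, 6, 12, 13, 8]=(2 4 7 14 8 10)(6 11)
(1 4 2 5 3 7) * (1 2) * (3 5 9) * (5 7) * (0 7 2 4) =(0 7 4 1)(2 9 3 5) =[7, 0, 9, 5, 1, 2, 6, 4, 8, 3]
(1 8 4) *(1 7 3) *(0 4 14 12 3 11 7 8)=[4, 0, 2, 1, 8, 5, 6, 11, 14, 9, 10, 7, 3, 13, 12]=(0 4 8 14 12 3 1)(7 11)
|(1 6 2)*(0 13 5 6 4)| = 7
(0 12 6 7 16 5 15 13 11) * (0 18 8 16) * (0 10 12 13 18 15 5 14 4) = (0 13 11 15 18 8 16 14 4)(6 7 10 12) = [13, 1, 2, 3, 0, 5, 7, 10, 16, 9, 12, 15, 6, 11, 4, 18, 14, 17, 8]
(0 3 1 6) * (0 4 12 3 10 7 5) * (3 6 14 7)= [10, 14, 2, 1, 12, 0, 4, 5, 8, 9, 3, 11, 6, 13, 7]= (0 10 3 1 14 7 5)(4 12 6)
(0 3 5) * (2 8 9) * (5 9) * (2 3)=(0 2 8 5)(3 9)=[2, 1, 8, 9, 4, 0, 6, 7, 5, 3]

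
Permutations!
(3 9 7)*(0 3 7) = (0 3 9) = [3, 1, 2, 9, 4, 5, 6, 7, 8, 0]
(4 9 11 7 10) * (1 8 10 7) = [0, 8, 2, 3, 9, 5, 6, 7, 10, 11, 4, 1] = (1 8 10 4 9 11)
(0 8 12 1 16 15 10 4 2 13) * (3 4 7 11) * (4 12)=(0 8 4 2 13)(1 16 15 10 7 11 3 12)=[8, 16, 13, 12, 2, 5, 6, 11, 4, 9, 7, 3, 1, 0, 14, 10, 15]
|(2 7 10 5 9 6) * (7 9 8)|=12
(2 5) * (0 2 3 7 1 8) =(0 2 5 3 7 1 8) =[2, 8, 5, 7, 4, 3, 6, 1, 0]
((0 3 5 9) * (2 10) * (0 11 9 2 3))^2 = (11)(2 3)(5 10)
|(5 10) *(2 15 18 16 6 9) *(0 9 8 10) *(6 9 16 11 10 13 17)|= |(0 16 9 2 15 18 11 10 5)(6 8 13 17)|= 36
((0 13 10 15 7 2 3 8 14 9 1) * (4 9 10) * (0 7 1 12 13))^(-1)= ((1 7 2 3 8 14 10 15)(4 9 12 13))^(-1)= (1 15 10 14 8 3 2 7)(4 13 12 9)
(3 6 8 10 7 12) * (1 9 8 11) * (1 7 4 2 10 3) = (1 9 8 3 6 11 7 12)(2 10 4) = [0, 9, 10, 6, 2, 5, 11, 12, 3, 8, 4, 7, 1]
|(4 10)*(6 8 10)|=|(4 6 8 10)|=4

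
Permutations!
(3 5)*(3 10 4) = [0, 1, 2, 5, 3, 10, 6, 7, 8, 9, 4] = (3 5 10 4)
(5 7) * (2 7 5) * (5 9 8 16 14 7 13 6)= (2 13 6 5 9 8 16 14 7)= [0, 1, 13, 3, 4, 9, 5, 2, 16, 8, 10, 11, 12, 6, 7, 15, 14]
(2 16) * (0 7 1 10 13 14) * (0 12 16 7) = (1 10 13 14 12 16 2 7) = [0, 10, 7, 3, 4, 5, 6, 1, 8, 9, 13, 11, 16, 14, 12, 15, 2]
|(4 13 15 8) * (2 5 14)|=12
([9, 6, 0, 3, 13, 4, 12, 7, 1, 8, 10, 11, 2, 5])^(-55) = [9, 6, 0, 3, 5, 13, 12, 7, 1, 8, 10, 11, 2, 4]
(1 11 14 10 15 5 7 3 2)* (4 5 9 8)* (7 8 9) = [0, 11, 1, 2, 5, 8, 6, 3, 4, 9, 15, 14, 12, 13, 10, 7] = (1 11 14 10 15 7 3 2)(4 5 8)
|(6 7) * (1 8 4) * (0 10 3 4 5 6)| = |(0 10 3 4 1 8 5 6 7)| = 9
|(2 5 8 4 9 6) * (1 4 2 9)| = |(1 4)(2 5 8)(6 9)| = 6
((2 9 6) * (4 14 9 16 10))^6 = (2 6 9 14 4 10 16)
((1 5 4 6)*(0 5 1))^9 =(0 5 4 6)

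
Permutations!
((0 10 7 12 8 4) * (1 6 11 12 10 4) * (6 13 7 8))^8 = ((0 4)(1 13 7 10 8)(6 11 12))^8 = (1 10 13 8 7)(6 12 11)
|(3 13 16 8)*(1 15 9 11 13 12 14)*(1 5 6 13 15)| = |(3 12 14 5 6 13 16 8)(9 11 15)| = 24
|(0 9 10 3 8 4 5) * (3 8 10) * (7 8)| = |(0 9 3 10 7 8 4 5)| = 8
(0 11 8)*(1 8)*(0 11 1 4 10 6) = (0 1 8 11 4 10 6) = [1, 8, 2, 3, 10, 5, 0, 7, 11, 9, 6, 4]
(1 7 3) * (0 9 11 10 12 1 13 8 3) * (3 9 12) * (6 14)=(0 12 1 7)(3 13 8 9 11 10)(6 14)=[12, 7, 2, 13, 4, 5, 14, 0, 9, 11, 3, 10, 1, 8, 6]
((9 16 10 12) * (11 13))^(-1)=(9 12 10 16)(11 13)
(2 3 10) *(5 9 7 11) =[0, 1, 3, 10, 4, 9, 6, 11, 8, 7, 2, 5] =(2 3 10)(5 9 7 11)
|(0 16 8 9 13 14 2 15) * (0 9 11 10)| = 5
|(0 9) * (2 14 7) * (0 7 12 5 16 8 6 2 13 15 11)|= |(0 9 7 13 15 11)(2 14 12 5 16 8 6)|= 42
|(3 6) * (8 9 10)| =6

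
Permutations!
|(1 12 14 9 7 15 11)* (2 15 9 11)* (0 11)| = 10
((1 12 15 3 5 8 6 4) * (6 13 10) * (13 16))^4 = (1 5 10 12 8 6 15 16 4 3 13) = ((1 12 15 3 5 8 16 13 10 6 4))^4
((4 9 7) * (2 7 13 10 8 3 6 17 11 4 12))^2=((2 7 12)(3 6 17 11 4 9 13 10 8))^2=(2 12 7)(3 17 4 13 8 6 11 9 10)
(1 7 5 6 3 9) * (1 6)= [0, 7, 2, 9, 4, 1, 3, 5, 8, 6]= (1 7 5)(3 9 6)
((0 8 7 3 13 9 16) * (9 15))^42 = (0 7 13 9)(3 15 16 8)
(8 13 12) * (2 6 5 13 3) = (2 6 5 13 12 8 3) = [0, 1, 6, 2, 4, 13, 5, 7, 3, 9, 10, 11, 8, 12]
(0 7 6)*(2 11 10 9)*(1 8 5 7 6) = (0 6)(1 8 5 7)(2 11 10 9) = [6, 8, 11, 3, 4, 7, 0, 1, 5, 2, 9, 10]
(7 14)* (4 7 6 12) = (4 7 14 6 12) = [0, 1, 2, 3, 7, 5, 12, 14, 8, 9, 10, 11, 4, 13, 6]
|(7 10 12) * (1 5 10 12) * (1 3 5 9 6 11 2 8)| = |(1 9 6 11 2 8)(3 5 10)(7 12)| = 6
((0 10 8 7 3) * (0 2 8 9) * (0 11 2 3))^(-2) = ((0 10 9 11 2 8 7))^(-2) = (0 8 11 10 7 2 9)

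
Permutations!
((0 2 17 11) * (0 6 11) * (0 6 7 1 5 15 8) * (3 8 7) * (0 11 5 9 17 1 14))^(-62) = (0 7 5 17 1)(2 14 15 6 9)(3 8 11)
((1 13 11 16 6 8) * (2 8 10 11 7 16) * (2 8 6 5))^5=(1 2)(5 8)(6 13)(7 10)(11 16)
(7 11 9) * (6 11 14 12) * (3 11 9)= (3 11)(6 9 7 14 12)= [0, 1, 2, 11, 4, 5, 9, 14, 8, 7, 10, 3, 6, 13, 12]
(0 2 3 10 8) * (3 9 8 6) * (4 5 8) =(0 2 9 4 5 8)(3 10 6) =[2, 1, 9, 10, 5, 8, 3, 7, 0, 4, 6]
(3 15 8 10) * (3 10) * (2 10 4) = (2 10 4)(3 15 8) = [0, 1, 10, 15, 2, 5, 6, 7, 3, 9, 4, 11, 12, 13, 14, 8]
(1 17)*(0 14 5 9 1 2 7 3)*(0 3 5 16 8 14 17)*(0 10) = (0 17 2 7 5 9 1 10)(8 14 16) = [17, 10, 7, 3, 4, 9, 6, 5, 14, 1, 0, 11, 12, 13, 16, 15, 8, 2]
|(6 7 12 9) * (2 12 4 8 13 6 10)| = 20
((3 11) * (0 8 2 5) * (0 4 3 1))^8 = ((0 8 2 5 4 3 11 1))^8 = (11)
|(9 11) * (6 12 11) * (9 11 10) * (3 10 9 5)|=|(3 10 5)(6 12 9)|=3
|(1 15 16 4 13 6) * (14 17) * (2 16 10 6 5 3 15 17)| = 12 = |(1 17 14 2 16 4 13 5 3 15 10 6)|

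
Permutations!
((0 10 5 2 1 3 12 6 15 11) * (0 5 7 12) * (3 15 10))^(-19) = (0 3)(1 15 11 5 2)(6 10 7 12) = ((0 3)(1 15 11 5 2)(6 10 7 12))^(-19)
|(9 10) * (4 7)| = 2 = |(4 7)(9 10)|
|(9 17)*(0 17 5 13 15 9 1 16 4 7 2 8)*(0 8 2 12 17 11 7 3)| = 36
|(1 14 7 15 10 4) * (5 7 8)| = |(1 14 8 5 7 15 10 4)| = 8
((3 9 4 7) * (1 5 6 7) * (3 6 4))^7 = (1 5 4)(3 9)(6 7)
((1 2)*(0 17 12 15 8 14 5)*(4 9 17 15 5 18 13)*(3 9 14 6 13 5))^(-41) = ((0 15 8 6 13 4 14 18 5)(1 2)(3 9 17 12))^(-41) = (0 13 5 6 18 8 14 15 4)(1 2)(3 12 17 9)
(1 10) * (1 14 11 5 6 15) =(1 10 14 11 5 6 15) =[0, 10, 2, 3, 4, 6, 15, 7, 8, 9, 14, 5, 12, 13, 11, 1]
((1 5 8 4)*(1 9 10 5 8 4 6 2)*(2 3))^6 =(1 8 6 3 2)(4 10)(5 9)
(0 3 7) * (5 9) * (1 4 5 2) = (0 3 7)(1 4 5 9 2) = [3, 4, 1, 7, 5, 9, 6, 0, 8, 2]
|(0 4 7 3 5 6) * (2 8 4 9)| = |(0 9 2 8 4 7 3 5 6)| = 9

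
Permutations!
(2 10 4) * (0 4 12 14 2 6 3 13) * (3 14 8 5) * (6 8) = (0 4 8 5 3 13)(2 10 12 6 14) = [4, 1, 10, 13, 8, 3, 14, 7, 5, 9, 12, 11, 6, 0, 2]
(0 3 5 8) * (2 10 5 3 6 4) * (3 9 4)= (0 6 3 9 4 2 10 5 8)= [6, 1, 10, 9, 2, 8, 3, 7, 0, 4, 5]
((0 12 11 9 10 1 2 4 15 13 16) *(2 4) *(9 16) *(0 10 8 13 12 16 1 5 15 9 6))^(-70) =(0 4 5 13 11 16 9 15 6 1 10 8 12)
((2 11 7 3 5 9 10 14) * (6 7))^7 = ((2 11 6 7 3 5 9 10 14))^7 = (2 10 5 7 11 14 9 3 6)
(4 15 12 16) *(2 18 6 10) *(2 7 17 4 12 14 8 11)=(2 18 6 10 7 17 4 15 14 8 11)(12 16)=[0, 1, 18, 3, 15, 5, 10, 17, 11, 9, 7, 2, 16, 13, 8, 14, 12, 4, 6]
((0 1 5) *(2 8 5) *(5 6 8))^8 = (8)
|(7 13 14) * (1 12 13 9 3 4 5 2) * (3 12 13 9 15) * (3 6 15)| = 8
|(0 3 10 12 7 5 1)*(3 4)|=|(0 4 3 10 12 7 5 1)|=8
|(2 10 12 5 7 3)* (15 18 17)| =6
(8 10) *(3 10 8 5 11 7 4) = (3 10 5 11 7 4) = [0, 1, 2, 10, 3, 11, 6, 4, 8, 9, 5, 7]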